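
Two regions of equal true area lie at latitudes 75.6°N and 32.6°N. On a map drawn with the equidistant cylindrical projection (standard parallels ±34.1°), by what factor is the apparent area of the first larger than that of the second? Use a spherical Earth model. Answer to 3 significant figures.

The equidistant cylindrical projection with φ₀ = 34.1° has h = 1 (meridians true) and k = cos φ₀ / cos φ along parallels.
Areal scale at 75.6°: h·k = 1.000 × 3.330 = 3.330.
Areal scale at 32.6°: h·k = 1.000 × 0.9829 = 0.9829.
Ratio = 3.330/0.9829 ≈ 3.39.

3.39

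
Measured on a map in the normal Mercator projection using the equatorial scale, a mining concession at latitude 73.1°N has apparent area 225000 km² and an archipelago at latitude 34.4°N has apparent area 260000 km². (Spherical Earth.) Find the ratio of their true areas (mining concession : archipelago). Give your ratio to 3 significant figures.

On Mercator the areal scale is sec²φ, so true area = apparent × cos²φ.
True area of mining concession: 225000 × cos²(73.1°) = 225000 × 0.08451 = 19010 km².
True area of archipelago: 260000 × cos²(34.4°) = 260000 × 0.6808 = 177000 km².
Ratio = 19010 / 177000 ≈ 0.107.

0.107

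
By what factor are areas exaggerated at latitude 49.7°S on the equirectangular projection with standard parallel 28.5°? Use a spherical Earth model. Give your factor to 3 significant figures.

1.36

With standard parallel φ₀ = 28.5°, the equirectangular projection gives x = Rλ cos φ₀, y = Rφ, so h = 1 and k = cos 28.5° / cos φ.
Areal scale = h·k = 1 × cos φ₀ / cos φ; at 49.7°, h = 1.000, k = 1.359, so h·k = 1.359.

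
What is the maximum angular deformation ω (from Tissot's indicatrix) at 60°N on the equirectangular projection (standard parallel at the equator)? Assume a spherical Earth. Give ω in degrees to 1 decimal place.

For the equirectangular projection with φ₀ = 0 (plate carrée), h = 1 along meridians and k = sec φ along parallels.
At 60°: h = 1.000, k = 2.000; principal scales a = 2.000, b = 1.000.
sin(ω/2) = (a − b)/(a + b) = 1.0000/3.000 = 0.3333, so ω = 2 arcsin(0.3333) ≈ 38.9°.

38.9°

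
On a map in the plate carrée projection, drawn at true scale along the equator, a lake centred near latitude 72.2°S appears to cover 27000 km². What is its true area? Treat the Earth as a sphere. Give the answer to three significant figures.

For the equirectangular projection with φ₀ = 0 (plate carrée), h = 1 along meridians and k = sec φ along parallels.
Areal scale = h·k = 1 × sec φ; at 72.2°, h = 1.000, k = 3.271, so h·k = 3.271.
True area = apparent / (areal scale) = 27000 / 3.271 ≈ 8250 km².

8250 km²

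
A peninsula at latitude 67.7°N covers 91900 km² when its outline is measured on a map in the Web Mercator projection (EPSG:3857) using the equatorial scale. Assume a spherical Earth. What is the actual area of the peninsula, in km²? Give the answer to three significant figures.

The Mercator projection is conformal; its linear scale factor is the same in every direction and equals sec φ = 1/cos φ.
Areal scale = k² = sec²φ = 1/cos²(67.7°) = 1/0.3795² = 6.945.
True area = apparent / (areal scale) = 91900 / 6.945 ≈ 13200 km².

13200 km²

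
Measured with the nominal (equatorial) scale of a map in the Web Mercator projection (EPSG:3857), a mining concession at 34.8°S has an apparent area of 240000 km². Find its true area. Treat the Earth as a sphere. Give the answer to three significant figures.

162000 km²

Mercator is conformal, so the point scale is isotropic: h = k = sec φ = 1/cos φ.
Areal scale = k² = sec²φ = 1/cos²(34.8°) = 1/0.8211² = 1.483.
True area = apparent / (areal scale) = 240000 / 1.483 ≈ 162000 km².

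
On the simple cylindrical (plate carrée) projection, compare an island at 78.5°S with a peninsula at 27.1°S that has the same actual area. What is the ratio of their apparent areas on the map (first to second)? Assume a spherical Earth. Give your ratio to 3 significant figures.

In the plate carrée (x = Rλ, y = Rφ), meridians are true-scale (h = 1) and parallels are stretched by k = sec φ.
Areal scale at 78.5°: h·k = 1.000 × 5.016 = 5.016.
Areal scale at 27.1°: h·k = 1.000 × 1.123 = 1.123.
Ratio = 5.016/1.123 ≈ 4.47.

4.47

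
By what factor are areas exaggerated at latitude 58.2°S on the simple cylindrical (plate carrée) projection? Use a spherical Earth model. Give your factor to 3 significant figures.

1.90

For the equirectangular projection with φ₀ = 0 (plate carrée), h = 1 along meridians and k = sec φ along parallels.
Areal scale = h·k = 1 × sec φ; at 58.2°, h = 1.000, k = 1.898, so h·k = 1.898.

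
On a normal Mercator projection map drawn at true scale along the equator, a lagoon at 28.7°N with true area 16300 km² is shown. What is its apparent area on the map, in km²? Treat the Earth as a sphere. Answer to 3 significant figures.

For Mercator, h = k = sec φ (a conformal cylindrical projection has a single point scale, 1/cos φ).
Areal scale = k² = sec²φ = 1/cos²(28.7°) = 1/0.8771² = 1.300.
Apparent area = 16300 × 1.300 ≈ 21200 km².

21200 km²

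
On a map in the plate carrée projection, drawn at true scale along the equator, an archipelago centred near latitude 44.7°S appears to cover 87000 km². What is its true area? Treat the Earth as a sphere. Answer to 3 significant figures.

61800 km²

For the equirectangular projection with φ₀ = 0 (plate carrée), h = 1 along meridians and k = sec φ along parallels.
Areal scale = h·k = 1 × sec φ; at 44.7°, h = 1.000, k = 1.407, so h·k = 1.407.
True area = apparent / (areal scale) = 87000 / 1.407 ≈ 61800 km².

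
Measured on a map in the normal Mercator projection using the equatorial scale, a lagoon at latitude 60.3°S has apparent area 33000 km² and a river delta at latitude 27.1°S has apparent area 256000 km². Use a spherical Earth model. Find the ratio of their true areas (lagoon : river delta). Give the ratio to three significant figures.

Since Mercator area scale is 1/cos²φ, the true area equals the apparent area multiplied by cos²φ.
True area of lagoon: 33000 × cos²(60.3°) = 33000 × 0.2455 = 8101 km².
True area of river delta: 256000 × cos²(27.1°) = 256000 × 0.7925 = 202900 km².
Ratio = 8101 / 202900 ≈ 0.0399.

0.0399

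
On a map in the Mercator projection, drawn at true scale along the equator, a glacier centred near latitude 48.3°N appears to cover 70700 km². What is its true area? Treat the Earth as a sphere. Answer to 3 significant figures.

For Mercator, h = k = sec φ (a conformal cylindrical projection has a single point scale, 1/cos φ).
Areal scale = k² = sec²φ = 1/cos²(48.3°) = 1/0.6652² = 2.260.
True area = apparent / (areal scale) = 70700 / 2.260 ≈ 31300 km².

31300 km²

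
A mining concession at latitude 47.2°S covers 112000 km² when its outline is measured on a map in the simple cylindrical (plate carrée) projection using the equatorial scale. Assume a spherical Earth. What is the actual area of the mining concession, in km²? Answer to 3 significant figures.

In the plate carrée (x = Rλ, y = Rφ), meridians are true-scale (h = 1) and parallels are stretched by k = sec φ.
Areal scale = h·k = 1 × sec φ; at 47.2°, h = 1.000, k = 1.472, so h·k = 1.472.
True area = apparent / (areal scale) = 112000 / 1.472 ≈ 76100 km².

76100 km²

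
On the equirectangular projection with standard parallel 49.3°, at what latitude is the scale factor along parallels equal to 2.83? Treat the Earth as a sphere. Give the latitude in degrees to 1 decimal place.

With standard parallel φ₀ = 49.3°, the equirectangular projection gives x = Rλ cos φ₀, y = Rφ, so h = 1 and k = cos 49.3° / cos φ.
k = cos φ₀ / cos φ = 2.83  ⇒  cos φ = cos 49.3° / 2.83 = 0.2304.
φ = arccos(0.2304) ≈ 76.7°.

76.7°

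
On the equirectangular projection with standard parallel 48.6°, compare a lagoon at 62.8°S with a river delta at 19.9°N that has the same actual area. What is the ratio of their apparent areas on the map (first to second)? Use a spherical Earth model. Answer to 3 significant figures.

The equidistant cylindrical projection with φ₀ = 48.6° has h = 1 (meridians true) and k = cos φ₀ / cos φ along parallels.
Areal scale at 62.8°: h·k = 1.000 × 1.447 = 1.447.
Areal scale at 19.9°: h·k = 1.000 × 0.7033 = 0.7033.
Ratio = 1.447/0.7033 ≈ 2.06.

2.06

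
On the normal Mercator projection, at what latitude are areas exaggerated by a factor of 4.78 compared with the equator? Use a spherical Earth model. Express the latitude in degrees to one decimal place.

62.8°

Mercator areal scale is sec²φ.
sec²φ = 4.78  ⇒  cos²φ = 0.2092  ⇒  cos φ = 0.4574.
φ = arccos(0.4574) ≈ 62.8°.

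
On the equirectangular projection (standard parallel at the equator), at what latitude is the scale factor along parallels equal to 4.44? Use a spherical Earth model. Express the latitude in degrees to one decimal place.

Plate carrée: h = 1, k = sec φ along parallels.
sec φ = 4.44  ⇒  cos φ = 0.2252  ⇒  φ ≈ 77.0°.

77.0°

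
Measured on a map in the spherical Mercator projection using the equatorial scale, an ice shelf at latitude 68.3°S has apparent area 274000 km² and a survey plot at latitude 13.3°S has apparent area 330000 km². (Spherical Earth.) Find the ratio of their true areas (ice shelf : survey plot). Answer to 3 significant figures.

0.120

Since Mercator area scale is 1/cos²φ, the true area equals the apparent area multiplied by cos²φ.
True area of ice shelf: 274000 × cos²(68.3°) = 274000 × 0.1367 = 37460 km².
True area of survey plot: 330000 × cos²(13.3°) = 330000 × 0.9471 = 312500 km².
Ratio = 37460 / 312500 ≈ 0.120.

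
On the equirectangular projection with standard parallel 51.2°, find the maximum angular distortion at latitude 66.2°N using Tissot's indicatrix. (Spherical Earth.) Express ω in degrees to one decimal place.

25.0°

The equidistant cylindrical projection with φ₀ = 51.2° has h = 1 (meridians true) and k = cos φ₀ / cos φ along parallels.
At 66.2°: h = 1.000, k = 1.553; principal scales a = 1.553, b = 1.000.
sin(ω/2) = (a − b)/(a + b) = 0.5527/2.553 = 0.2165, so ω = 2 arcsin(0.2165) ≈ 25.0°.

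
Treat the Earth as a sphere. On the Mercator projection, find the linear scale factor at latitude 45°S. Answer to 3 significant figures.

The Mercator projection is conformal; its linear scale factor is the same in every direction and equals sec φ = 1/cos φ.
k = 1/cos 45° = 1/0.7071 = 1.414.

1.41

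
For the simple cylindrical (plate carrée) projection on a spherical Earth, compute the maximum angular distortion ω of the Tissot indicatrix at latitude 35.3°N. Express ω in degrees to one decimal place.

11.6°

Plate carrée maps x = Rλ, y = Rφ. The meridian scale is h = 1 and the parallel scale is k = 1/cos φ = sec φ.
At 35.3°: h = 1.000, k = 1.225; principal scales a = 1.225, b = 1.000.
sin(ω/2) = (a − b)/(a + b) = 0.2253/2.225 = 0.1012, so ω = 2 arcsin(0.1012) ≈ 11.6°.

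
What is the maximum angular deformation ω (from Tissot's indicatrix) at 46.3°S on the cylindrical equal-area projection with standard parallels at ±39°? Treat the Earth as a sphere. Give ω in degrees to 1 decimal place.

13.5°

A cylindrical equal-area projection with standard parallel φ₀ has meridian scale h = cos φ / cos φ₀ and parallel scale k = cos φ₀ / cos φ (so areas are preserved, h·k = 1).
At 46.3°: h = 0.8890, k = 1.125; principal scales a = 1.125, b = 0.8890.
sin(ω/2) = (a − b)/(a + b) = 0.2359/2.014 = 0.1171, so ω = 2 arcsin(0.1171) ≈ 13.5°.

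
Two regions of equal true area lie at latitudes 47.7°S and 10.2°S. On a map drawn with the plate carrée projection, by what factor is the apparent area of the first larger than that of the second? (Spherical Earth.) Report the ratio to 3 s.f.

1.46

Plate carrée maps x = Rλ, y = Rφ. The meridian scale is h = 1 and the parallel scale is k = 1/cos φ = sec φ.
Areal scale at 47.7°: h·k = 1.000 × 1.486 = 1.486.
Areal scale at 10.2°: h·k = 1.000 × 1.016 = 1.016.
Ratio = 1.486/1.016 ≈ 1.46.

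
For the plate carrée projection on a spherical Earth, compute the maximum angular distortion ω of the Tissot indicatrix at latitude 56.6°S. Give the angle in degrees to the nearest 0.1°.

In the plate carrée (x = Rλ, y = Rφ), meridians are true-scale (h = 1) and parallels are stretched by k = sec φ.
At 56.6°: h = 1.000, k = 1.817; principal scales a = 1.817, b = 1.000.
sin(ω/2) = (a − b)/(a + b) = 0.8166/2.817 = 0.2899, so ω = 2 arcsin(0.2899) ≈ 33.7°.

33.7°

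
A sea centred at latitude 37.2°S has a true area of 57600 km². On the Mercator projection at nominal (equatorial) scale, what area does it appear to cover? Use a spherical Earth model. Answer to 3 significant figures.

90800 km²

The Mercator projection is conformal; its linear scale factor is the same in every direction and equals sec φ = 1/cos φ.
Areal scale = k² = sec²φ = 1/cos²(37.2°) = 1/0.7965² = 1.576.
Apparent area = 57600 × 1.576 ≈ 90800 km².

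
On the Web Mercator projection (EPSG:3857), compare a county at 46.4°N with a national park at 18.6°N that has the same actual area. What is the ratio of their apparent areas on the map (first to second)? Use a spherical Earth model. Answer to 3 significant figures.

1.89

On Mercator, area is exaggerated by sec²φ = 1/cos²φ.
At 46.4°: sec²(46.4°) = 1/0.6896² = 2.103.
At 18.6°: sec²(18.6°) = 1/0.9478² = 1.113.
Ratio = 2.103/1.113 = cos²(18.6°)/cos²(46.4°) ≈ 1.89.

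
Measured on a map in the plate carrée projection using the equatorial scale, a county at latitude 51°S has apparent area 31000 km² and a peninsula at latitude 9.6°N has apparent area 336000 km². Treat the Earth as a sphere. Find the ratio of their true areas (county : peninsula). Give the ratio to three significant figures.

0.0589

Plate carrée has h = 1 and k = sec φ, giving areal scale sec φ; true area = (apparent area) · cos φ.
True area of county: 31000 × cos(51°) = 31000 × 0.6293 = 19510 km².
True area of peninsula: 336000 × cos(9.6°) = 336000 × 0.9860 = 331300 km².
Ratio = 19510 / 331300 ≈ 0.0589.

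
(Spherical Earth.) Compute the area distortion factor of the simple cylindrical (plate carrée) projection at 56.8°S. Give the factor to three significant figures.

Plate carrée maps x = Rλ, y = Rφ. The meridian scale is h = 1 and the parallel scale is k = 1/cos φ = sec φ.
Areal scale = h·k = 1 × sec φ; at 56.8°, h = 1.000, k = 1.826, so h·k = 1.826.

1.83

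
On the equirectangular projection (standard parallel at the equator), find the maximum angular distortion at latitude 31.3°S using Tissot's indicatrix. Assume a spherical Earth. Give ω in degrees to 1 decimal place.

Plate carrée maps x = Rλ, y = Rφ. The meridian scale is h = 1 and the parallel scale is k = 1/cos φ = sec φ.
At 31.3°: h = 1.000, k = 1.170; principal scales a = 1.170, b = 1.000.
sin(ω/2) = (a − b)/(a + b) = 0.1703/2.170 = 0.07848, so ω = 2 arcsin(0.07848) ≈ 9.0°.

9.0°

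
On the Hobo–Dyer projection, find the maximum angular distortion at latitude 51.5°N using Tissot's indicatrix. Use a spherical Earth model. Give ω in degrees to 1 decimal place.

Hobo–Dyer is a cylindrical equal-area projection with standard parallels at ±37.5°. A cylindrical equal-area projection with standard parallel φ₀ has meridian scale h = cos φ / cos φ₀ and parallel scale k = cos φ₀ / cos φ (so areas are preserved, h·k = 1).
At 51.5°: h = 0.7847, k = 1.274; principal scales a = 1.274, b = 0.7847.
sin(ω/2) = (a − b)/(a + b) = 0.4898/2.059 = 0.2379, so ω = 2 arcsin(0.2379) ≈ 27.5°.

27.5°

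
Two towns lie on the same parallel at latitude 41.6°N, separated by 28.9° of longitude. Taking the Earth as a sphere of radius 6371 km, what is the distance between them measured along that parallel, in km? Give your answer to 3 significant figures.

Arc length along a parallel = R cos φ · Δλ (with Δλ in radians).
= 6371 × cos 41.6° × (28.9° × π/180) = 6371 × 0.7478 × 0.5044 ≈ 2400 km.

2400 km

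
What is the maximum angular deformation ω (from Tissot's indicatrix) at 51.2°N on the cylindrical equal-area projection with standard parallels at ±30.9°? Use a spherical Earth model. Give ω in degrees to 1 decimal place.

35.4°

A cylindrical equal-area projection with standard parallel φ₀ has meridian scale h = cos φ / cos φ₀ and parallel scale k = cos φ₀ / cos φ (so areas are preserved, h·k = 1).
At 51.2°: h = 0.7303, k = 1.369; principal scales a = 1.369, b = 0.7303.
sin(ω/2) = (a − b)/(a + b) = 0.6391/2.100 = 0.3044, so ω = 2 arcsin(0.3044) ≈ 35.4°.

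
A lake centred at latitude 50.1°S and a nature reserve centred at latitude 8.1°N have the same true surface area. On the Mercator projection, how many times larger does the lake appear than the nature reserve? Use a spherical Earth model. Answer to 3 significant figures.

2.38

Mercator areal scale is sec²φ.
At 50.1°: sec²(50.1°) = 1/0.6414² = 2.430.
At 8.1°: sec²(8.1°) = 1/0.9900² = 1.020.
Ratio = 2.430/1.020 = cos²(8.1°)/cos²(50.1°) ≈ 2.38.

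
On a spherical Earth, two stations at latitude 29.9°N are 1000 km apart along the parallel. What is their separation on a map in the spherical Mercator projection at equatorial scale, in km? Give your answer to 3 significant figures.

1150 km

For Mercator, h = k = sec φ (a conformal cylindrical projection has a single point scale, 1/cos φ).
Along the parallel, k = sec 29.9° = 1/0.8669 = 1.154.
Map distance = 1000 × 1.154 ≈ 1150 km.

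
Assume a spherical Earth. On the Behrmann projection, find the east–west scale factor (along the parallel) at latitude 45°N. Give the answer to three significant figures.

1.22

Behrmann is a cylindrical equal-area projection with standard parallels at ±30°. Cylindrical equal-area (φ₀ = 30°): h = cos φ / cos 30° along meridians, k = cos 30° / cos φ along parallels; h·k = 1.
k = cos 30° / cos 45° = 0.8660/0.7071 = 1.225.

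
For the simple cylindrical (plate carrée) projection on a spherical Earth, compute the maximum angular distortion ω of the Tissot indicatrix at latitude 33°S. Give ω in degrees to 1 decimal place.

In the plate carrée (x = Rλ, y = Rφ), meridians are true-scale (h = 1) and parallels are stretched by k = sec φ.
At 33°: h = 1.000, k = 1.192; principal scales a = 1.192, b = 1.000.
sin(ω/2) = (a − b)/(a + b) = 0.1924/2.192 = 0.08774, so ω = 2 arcsin(0.08774) ≈ 10.1°.

10.1°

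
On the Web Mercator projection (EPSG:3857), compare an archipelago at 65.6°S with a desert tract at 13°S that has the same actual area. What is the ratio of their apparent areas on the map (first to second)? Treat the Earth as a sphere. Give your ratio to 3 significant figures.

5.56

Mercator areal scale is sec²φ.
At 65.6°: sec²(65.6°) = 1/0.4131² = 5.860.
At 13°: sec²(13°) = 1/0.9744² = 1.053.
Ratio = 5.860/1.053 = cos²(13°)/cos²(65.6°) ≈ 5.56.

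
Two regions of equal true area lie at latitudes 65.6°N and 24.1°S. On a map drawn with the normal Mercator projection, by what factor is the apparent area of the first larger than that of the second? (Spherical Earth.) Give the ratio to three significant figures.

4.88

On Mercator, area is exaggerated by sec²φ = 1/cos²φ.
At 65.6°: sec²(65.6°) = 1/0.4131² = 5.860.
At 24.1°: sec²(24.1°) = 1/0.9128² = 1.200.
Ratio = 5.860/1.200 = cos²(24.1°)/cos²(65.6°) ≈ 4.88.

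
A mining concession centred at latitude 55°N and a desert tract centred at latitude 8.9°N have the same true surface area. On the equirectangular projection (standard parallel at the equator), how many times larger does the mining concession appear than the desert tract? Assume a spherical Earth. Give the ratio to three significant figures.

1.72

In the plate carrée (x = Rλ, y = Rφ), meridians are true-scale (h = 1) and parallels are stretched by k = sec φ.
Areal scale at 55°: h·k = 1.000 × 1.743 = 1.743.
Areal scale at 8.9°: h·k = 1.000 × 1.012 = 1.012.
Ratio = 1.743/1.012 ≈ 1.72.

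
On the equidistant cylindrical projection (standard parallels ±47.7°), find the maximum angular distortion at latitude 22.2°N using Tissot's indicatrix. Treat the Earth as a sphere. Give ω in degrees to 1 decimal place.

The equidistant cylindrical projection with φ₀ = 47.7° has h = 1 (meridians true) and k = cos φ₀ / cos φ along parallels.
At 22.2°: h = 1.000, k = 0.7269; principal scales a = 1.000, b = 0.7269.
sin(ω/2) = (a − b)/(a + b) = 0.2731/1.727 = 0.1581, so ω = 2 arcsin(0.1581) ≈ 18.2°.

18.2°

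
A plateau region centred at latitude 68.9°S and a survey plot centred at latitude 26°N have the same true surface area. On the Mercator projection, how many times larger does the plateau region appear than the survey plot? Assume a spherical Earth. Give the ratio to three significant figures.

Mercator areal scale is sec²φ.
At 68.9°: sec²(68.9°) = 1/0.3600² = 7.716.
At 26°: sec²(26°) = 1/0.8988² = 1.238.
Ratio = 7.716/1.238 = cos²(26°)/cos²(68.9°) ≈ 6.23.

6.23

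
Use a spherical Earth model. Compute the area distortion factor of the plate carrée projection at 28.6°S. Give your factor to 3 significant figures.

For the equirectangular projection with φ₀ = 0 (plate carrée), h = 1 along meridians and k = sec φ along parallels.
Areal scale = h·k = 1 × sec φ; at 28.6°, h = 1.000, k = 1.139, so h·k = 1.139.

1.14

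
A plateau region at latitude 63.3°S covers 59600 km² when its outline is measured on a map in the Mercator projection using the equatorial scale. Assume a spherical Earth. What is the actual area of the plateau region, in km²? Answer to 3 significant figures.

12000 km²

The Mercator projection is conformal; its linear scale factor is the same in every direction and equals sec φ = 1/cos φ.
Areal scale = k² = sec²φ = 1/cos²(63.3°) = 1/0.4493² = 4.953.
True area = apparent / (areal scale) = 59600 / 4.953 ≈ 12000 km².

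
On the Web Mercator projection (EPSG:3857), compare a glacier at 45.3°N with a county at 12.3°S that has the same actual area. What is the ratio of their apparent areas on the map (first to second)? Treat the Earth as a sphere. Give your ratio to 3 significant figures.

Mercator is conformal with k = sec φ, so areal scale = k² = sec²φ.
At 45.3°: sec²(45.3°) = 1/0.7034² = 2.021.
At 12.3°: sec²(12.3°) = 1/0.9770² = 1.048.
Ratio = 2.021/1.048 = cos²(12.3°)/cos²(45.3°) ≈ 1.93.

1.93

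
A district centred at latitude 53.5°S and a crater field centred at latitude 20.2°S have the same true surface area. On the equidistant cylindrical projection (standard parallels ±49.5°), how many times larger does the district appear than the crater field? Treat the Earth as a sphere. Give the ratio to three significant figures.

The equidistant cylindrical projection with φ₀ = 49.5° has h = 1 (meridians true) and k = cos φ₀ / cos φ along parallels.
Areal scale at 53.5°: h·k = 1.000 × 1.092 = 1.092.
Areal scale at 20.2°: h·k = 1.000 × 0.6920 = 0.6920.
Ratio = 1.092/0.6920 ≈ 1.58.

1.58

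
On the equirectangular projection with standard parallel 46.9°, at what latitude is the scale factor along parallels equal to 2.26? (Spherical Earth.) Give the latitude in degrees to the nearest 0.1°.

72.4°

The equidistant cylindrical projection with φ₀ = 46.9° has h = 1 (meridians true) and k = cos φ₀ / cos φ along parallels.
k = cos φ₀ / cos φ = 2.26  ⇒  cos φ = cos 46.9° / 2.26 = 0.3023.
φ = arccos(0.3023) ≈ 72.4°.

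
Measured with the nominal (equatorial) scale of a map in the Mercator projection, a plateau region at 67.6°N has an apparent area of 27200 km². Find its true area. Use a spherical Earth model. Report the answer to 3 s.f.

The Mercator projection is conformal; its linear scale factor is the same in every direction and equals sec φ = 1/cos φ.
Areal scale = k² = sec²φ = 1/cos²(67.6°) = 1/0.3811² = 6.886.
True area = apparent / (areal scale) = 27200 / 6.886 ≈ 3950 km².

3950 km²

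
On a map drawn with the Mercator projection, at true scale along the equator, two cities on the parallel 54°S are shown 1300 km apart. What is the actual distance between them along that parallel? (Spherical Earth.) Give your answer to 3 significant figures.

764 km

The Mercator projection is conformal; its linear scale factor is the same in every direction and equals sec φ = 1/cos φ.
Along the parallel at 54°, map distances are exaggerated by k = sec 54° = 1.701.
True distance = 1300 / 1.701 = 1300 × cos 54° ≈ 764 km.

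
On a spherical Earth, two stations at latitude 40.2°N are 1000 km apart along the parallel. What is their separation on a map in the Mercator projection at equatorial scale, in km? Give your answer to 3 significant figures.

For Mercator, h = k = sec φ (a conformal cylindrical projection has a single point scale, 1/cos φ).
Along the parallel, k = sec 40.2° = 1/0.7638 = 1.309.
Map distance = 1000 × 1.309 ≈ 1310 km.

1310 km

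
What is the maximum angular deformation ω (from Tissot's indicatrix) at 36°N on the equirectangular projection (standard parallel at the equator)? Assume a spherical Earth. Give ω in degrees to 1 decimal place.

In the plate carrée (x = Rλ, y = Rφ), meridians are true-scale (h = 1) and parallels are stretched by k = sec φ.
At 36°: h = 1.000, k = 1.236; principal scales a = 1.236, b = 1.000.
sin(ω/2) = (a − b)/(a + b) = 0.2361/2.236 = 0.1056, so ω = 2 arcsin(0.1056) ≈ 12.1°.

12.1°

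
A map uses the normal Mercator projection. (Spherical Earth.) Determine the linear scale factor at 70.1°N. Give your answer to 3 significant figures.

The Mercator projection is conformal; its linear scale factor is the same in every direction and equals sec φ = 1/cos φ.
k = 1/cos 70.1° = 1/0.3404 = 2.938.

2.94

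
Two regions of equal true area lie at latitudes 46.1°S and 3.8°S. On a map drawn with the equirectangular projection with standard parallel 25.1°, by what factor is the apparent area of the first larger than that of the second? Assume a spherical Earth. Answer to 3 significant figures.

1.44

The equidistant cylindrical projection with φ₀ = 25.1° has h = 1 (meridians true) and k = cos φ₀ / cos φ along parallels.
Areal scale at 46.1°: h·k = 1.000 × 1.306 = 1.306.
Areal scale at 3.8°: h·k = 1.000 × 0.9076 = 0.9076.
Ratio = 1.306/0.9076 ≈ 1.44.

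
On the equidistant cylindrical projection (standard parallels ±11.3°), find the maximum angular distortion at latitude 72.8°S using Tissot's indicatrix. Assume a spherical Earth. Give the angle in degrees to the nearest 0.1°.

64.9°

With standard parallel φ₀ = 11.3°, the equirectangular projection gives x = Rλ cos φ₀, y = Rφ, so h = 1 and k = cos 11.3° / cos φ.
At 72.8°: h = 1.000, k = 3.316; principal scales a = 3.316, b = 1.000.
sin(ω/2) = (a − b)/(a + b) = 2.316/4.316 = 0.5366, so ω = 2 arcsin(0.5366) ≈ 64.9°.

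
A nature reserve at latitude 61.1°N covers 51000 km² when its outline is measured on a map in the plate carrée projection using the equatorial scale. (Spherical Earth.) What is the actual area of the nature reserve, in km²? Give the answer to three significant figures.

24600 km²

In the plate carrée (x = Rλ, y = Rφ), meridians are true-scale (h = 1) and parallels are stretched by k = sec φ.
Areal scale = h·k = 1 × sec φ; at 61.1°, h = 1.000, k = 2.069, so h·k = 2.069.
True area = apparent / (areal scale) = 51000 / 2.069 ≈ 24600 km².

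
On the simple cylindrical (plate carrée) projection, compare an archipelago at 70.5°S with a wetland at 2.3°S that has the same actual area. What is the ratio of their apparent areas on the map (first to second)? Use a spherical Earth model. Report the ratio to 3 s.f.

In the plate carrée (x = Rλ, y = Rφ), meridians are true-scale (h = 1) and parallels are stretched by k = sec φ.
Areal scale at 70.5°: h·k = 1.000 × 2.996 = 2.996.
Areal scale at 2.3°: h·k = 1.000 × 1.001 = 1.001.
Ratio = 2.996/1.001 ≈ 2.99.

2.99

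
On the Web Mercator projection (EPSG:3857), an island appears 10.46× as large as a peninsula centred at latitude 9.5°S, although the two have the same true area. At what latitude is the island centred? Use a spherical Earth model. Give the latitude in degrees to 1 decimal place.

72.2°

On Mercator, (apparent₁)/(apparent₂) = sec²φ₁ / sec²φ₂ when true areas are equal.
cos²φ₂ / cos²φ₁ = 10.46  ⇒  cos φ₁ = cos 9.5° / √10.46 = 0.9863/3.234 = 0.3050.
φ₁ = arccos(0.3050) ≈ 72.2°.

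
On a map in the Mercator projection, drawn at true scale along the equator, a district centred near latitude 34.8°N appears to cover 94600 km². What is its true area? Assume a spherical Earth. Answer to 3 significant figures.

Mercator is conformal, so the point scale is isotropic: h = k = sec φ = 1/cos φ.
Areal scale = k² = sec²φ = 1/cos²(34.8°) = 1/0.8211² = 1.483.
True area = apparent / (areal scale) = 94600 / 1.483 ≈ 63800 km².

63800 km²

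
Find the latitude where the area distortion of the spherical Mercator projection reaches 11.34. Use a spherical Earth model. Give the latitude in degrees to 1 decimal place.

Mercator areal scale is sec²φ.
sec²φ = 11.34  ⇒  cos²φ = 0.08818  ⇒  cos φ = 0.2970.
φ = arccos(0.2970) ≈ 72.7°.

72.7°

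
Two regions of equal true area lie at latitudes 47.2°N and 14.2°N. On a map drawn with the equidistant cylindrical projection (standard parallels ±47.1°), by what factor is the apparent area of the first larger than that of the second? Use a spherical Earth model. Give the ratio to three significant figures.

With standard parallel φ₀ = 47.1°, the equirectangular projection gives x = Rλ cos φ₀, y = Rφ, so h = 1 and k = cos 47.1° / cos φ.
Areal scale at 47.2°: h·k = 1.000 × 1.002 = 1.002.
Areal scale at 14.2°: h·k = 1.000 × 0.7022 = 0.7022.
Ratio = 1.002/0.7022 ≈ 1.43.

1.43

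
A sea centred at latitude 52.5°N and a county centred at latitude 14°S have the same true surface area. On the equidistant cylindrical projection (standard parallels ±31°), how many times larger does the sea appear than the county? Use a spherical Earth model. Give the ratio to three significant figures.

1.59

In the equirectangular projection with standard parallel φ₀ = 31° (x = Rλ cos φ₀, y = Rφ), meridians are true-scale (h = 1) and the parallel scale is k = cos φ₀ / cos φ.
Areal scale at 52.5°: h·k = 1.000 × 1.408 = 1.408.
Areal scale at 14°: h·k = 1.000 × 0.8834 = 0.8834.
Ratio = 1.408/0.8834 ≈ 1.59.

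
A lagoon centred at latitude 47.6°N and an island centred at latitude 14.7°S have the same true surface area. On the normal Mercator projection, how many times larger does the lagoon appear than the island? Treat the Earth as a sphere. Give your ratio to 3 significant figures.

On Mercator, area is exaggerated by sec²φ = 1/cos²φ.
At 47.6°: sec²(47.6°) = 1/0.6743² = 2.199.
At 14.7°: sec²(14.7°) = 1/0.9673² = 1.069.
Ratio = 2.199/1.069 = cos²(14.7°)/cos²(47.6°) ≈ 2.06.

2.06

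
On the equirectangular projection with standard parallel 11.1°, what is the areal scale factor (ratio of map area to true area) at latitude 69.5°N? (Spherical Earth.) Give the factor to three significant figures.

The equidistant cylindrical projection with φ₀ = 11.1° has h = 1 (meridians true) and k = cos φ₀ / cos φ along parallels.
Areal scale = h·k = 1 × cos φ₀ / cos φ; at 69.5°, h = 1.000, k = 2.802, so h·k = 2.802.

2.80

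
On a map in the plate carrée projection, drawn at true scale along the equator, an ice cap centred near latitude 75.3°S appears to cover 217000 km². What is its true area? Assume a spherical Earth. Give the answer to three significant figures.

Plate carrée maps x = Rλ, y = Rφ. The meridian scale is h = 1 and the parallel scale is k = 1/cos φ = sec φ.
Areal scale = h·k = 1 × sec φ; at 75.3°, h = 1.000, k = 3.941, so h·k = 3.941.
True area = apparent / (areal scale) = 217000 / 3.941 ≈ 55100 km².

55100 km²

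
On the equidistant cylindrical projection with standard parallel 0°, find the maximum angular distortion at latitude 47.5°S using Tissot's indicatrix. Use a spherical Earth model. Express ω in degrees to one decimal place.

22.3°

In the plate carrée (x = Rλ, y = Rφ), meridians are true-scale (h = 1) and parallels are stretched by k = sec φ.
At 47.5°: h = 1.000, k = 1.480; principal scales a = 1.480, b = 1.000.
sin(ω/2) = (a − b)/(a + b) = 0.4802/2.480 = 0.1936, so ω = 2 arcsin(0.1936) ≈ 22.3°.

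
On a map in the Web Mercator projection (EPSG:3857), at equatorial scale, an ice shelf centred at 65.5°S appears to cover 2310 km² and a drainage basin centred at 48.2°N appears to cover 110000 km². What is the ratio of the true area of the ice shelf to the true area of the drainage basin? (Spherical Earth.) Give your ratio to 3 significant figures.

0.00813

Mercator's areal exaggeration is sec²φ; hence true area = (apparent area) · cos²φ.
True area of ice shelf: 2310 × cos²(65.5°) = 2310 × 0.1720 = 397.3 km².
True area of drainage basin: 110000 × cos²(48.2°) = 110000 × 0.4443 = 48870 km².
Ratio = 397.3 / 48870 ≈ 0.00813.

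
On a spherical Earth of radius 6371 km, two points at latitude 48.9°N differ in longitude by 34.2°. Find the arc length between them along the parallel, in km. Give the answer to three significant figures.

Arc length along a parallel = R cos φ · Δλ (with Δλ in radians).
= 6371 × cos 48.9° × (34.2° × π/180) = 6371 × 0.6574 × 0.5969 ≈ 2500 km.

2500 km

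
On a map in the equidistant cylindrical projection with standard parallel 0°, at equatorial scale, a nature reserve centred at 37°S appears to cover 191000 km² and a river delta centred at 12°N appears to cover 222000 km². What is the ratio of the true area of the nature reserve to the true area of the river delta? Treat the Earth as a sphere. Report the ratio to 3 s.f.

On the plate carrée, areal scale = h·k = 1 × sec φ, so true area = apparent × cos φ.
True area of nature reserve: 191000 × cos(37°) = 191000 × 0.7986 = 152500 km².
True area of river delta: 222000 × cos(12°) = 222000 × 0.9781 = 217100 km².
Ratio = 152500 / 217100 ≈ 0.702.

0.702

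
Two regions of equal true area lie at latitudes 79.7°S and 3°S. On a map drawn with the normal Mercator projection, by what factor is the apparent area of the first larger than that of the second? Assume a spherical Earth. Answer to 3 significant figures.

31.2

Mercator areal scale is sec²φ.
At 79.7°: sec²(79.7°) = 1/0.1788² = 31.28.
At 3°: sec²(3°) = 1/0.9986² = 1.003.
Ratio = 31.28/1.003 = cos²(3°)/cos²(79.7°) ≈ 31.2.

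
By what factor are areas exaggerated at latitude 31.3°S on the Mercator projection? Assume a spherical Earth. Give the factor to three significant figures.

1.37

Mercator is conformal, so the point scale is isotropic: h = k = sec φ = 1/cos φ.
Areal scale = k² = sec²φ = 1/cos²(31.3°) = 1/0.8545² = 1.370.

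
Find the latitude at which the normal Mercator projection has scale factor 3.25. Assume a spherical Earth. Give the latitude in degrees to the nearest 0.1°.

72.1°

Mercator scale is k = sec φ = 1/cos φ.
1/cos φ = 3.25  ⇒  cos φ = 0.3077  ⇒  φ = arccos(0.3077) ≈ 72.1°.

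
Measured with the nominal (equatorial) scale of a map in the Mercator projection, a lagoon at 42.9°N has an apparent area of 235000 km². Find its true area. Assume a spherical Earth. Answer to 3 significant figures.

For Mercator, h = k = sec φ (a conformal cylindrical projection has a single point scale, 1/cos φ).
Areal scale = k² = sec²φ = 1/cos²(42.9°) = 1/0.7325² = 1.864.
True area = apparent / (areal scale) = 235000 / 1.864 ≈ 126000 km².

126000 km²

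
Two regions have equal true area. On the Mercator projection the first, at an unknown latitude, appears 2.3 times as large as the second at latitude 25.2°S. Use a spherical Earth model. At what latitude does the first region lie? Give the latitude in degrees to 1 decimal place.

53.4°

Mercator areal scale is sec²φ, so apparent-area ratio = sec²φ₁ / sec²φ₂ = cos²φ₂ / cos²φ₁.
cos²φ₂ / cos²φ₁ = 2.3  ⇒  cos φ₁ = cos 25.2° / √2.3 = 0.9048/1.517 = 0.5966.
φ₁ = arccos(0.5966) ≈ 53.4°.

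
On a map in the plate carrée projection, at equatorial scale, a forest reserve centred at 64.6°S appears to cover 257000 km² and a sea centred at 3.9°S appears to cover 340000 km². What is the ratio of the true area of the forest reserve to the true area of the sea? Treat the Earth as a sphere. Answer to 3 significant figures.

0.325

On the plate carrée, areal scale = h·k = 1 × sec φ, so true area = apparent × cos φ.
True area of forest reserve: 257000 × cos(64.6°) = 257000 × 0.4289 = 110200 km².
True area of sea: 340000 × cos(3.9°) = 340000 × 0.9977 = 339200 km².
Ratio = 110200 / 339200 ≈ 0.325.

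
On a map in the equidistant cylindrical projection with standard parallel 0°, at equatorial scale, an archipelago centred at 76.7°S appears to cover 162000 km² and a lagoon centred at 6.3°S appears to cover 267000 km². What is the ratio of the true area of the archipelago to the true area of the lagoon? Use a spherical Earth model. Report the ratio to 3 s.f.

0.140

On the plate carrée, areal scale = h·k = 1 × sec φ, so true area = apparent × cos φ.
True area of archipelago: 162000 × cos(76.7°) = 162000 × 0.2300 = 37270 km².
True area of lagoon: 267000 × cos(6.3°) = 267000 × 0.9940 = 265400 km².
Ratio = 37270 / 265400 ≈ 0.140.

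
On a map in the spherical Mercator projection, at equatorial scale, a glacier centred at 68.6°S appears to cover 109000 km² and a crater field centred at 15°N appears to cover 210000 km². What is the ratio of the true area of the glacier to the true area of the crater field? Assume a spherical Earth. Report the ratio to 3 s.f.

0.0741

On Mercator the areal scale is sec²φ, so true area = apparent × cos²φ.
True area of glacier: 109000 × cos²(68.6°) = 109000 × 0.1331 = 14510 km².
True area of crater field: 210000 × cos²(15°) = 210000 × 0.9330 = 195900 km².
Ratio = 14510 / 195900 ≈ 0.0741.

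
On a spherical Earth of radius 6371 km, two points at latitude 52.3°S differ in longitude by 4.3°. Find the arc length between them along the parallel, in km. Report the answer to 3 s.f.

Arc length along a parallel = R cos φ · Δλ (with Δλ in radians).
= 6371 × cos 52.3° × (4.3° × π/180) = 6371 × 0.6115 × 0.07505 ≈ 292 km.

292 km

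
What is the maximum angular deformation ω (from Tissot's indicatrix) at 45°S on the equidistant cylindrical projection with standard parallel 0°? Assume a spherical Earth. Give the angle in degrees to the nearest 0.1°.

19.8°

In the plate carrée (x = Rλ, y = Rφ), meridians are true-scale (h = 1) and parallels are stretched by k = sec φ.
At 45°: h = 1.000, k = 1.414; principal scales a = 1.414, b = 1.000.
sin(ω/2) = (a − b)/(a + b) = 0.4142/2.414 = 0.1716, so ω = 2 arcsin(0.1716) ≈ 19.8°.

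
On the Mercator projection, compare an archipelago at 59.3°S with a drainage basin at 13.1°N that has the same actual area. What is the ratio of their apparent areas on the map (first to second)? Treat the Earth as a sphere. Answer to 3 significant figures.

3.64

Mercator areal scale is sec²φ.
At 59.3°: sec²(59.3°) = 1/0.5105² = 3.837.
At 13.1°: sec²(13.1°) = 1/0.9740² = 1.054.
Ratio = 3.837/1.054 = cos²(13.1°)/cos²(59.3°) ≈ 3.64.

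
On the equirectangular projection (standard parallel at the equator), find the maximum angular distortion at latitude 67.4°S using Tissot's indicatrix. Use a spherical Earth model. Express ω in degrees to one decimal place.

For the equirectangular projection with φ₀ = 0 (plate carrée), h = 1 along meridians and k = sec φ along parallels.
At 67.4°: h = 1.000, k = 2.602; principal scales a = 2.602, b = 1.000.
sin(ω/2) = (a − b)/(a + b) = 1.602/3.602 = 0.4448, so ω = 2 arcsin(0.4448) ≈ 52.8°.

52.8°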